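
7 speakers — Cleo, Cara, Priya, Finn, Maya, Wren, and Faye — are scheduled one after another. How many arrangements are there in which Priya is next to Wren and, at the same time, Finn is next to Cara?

480

Treat {Priya,Wren} as one block (2 orders) and {Finn,Cara} as another (2 orders).
That leaves 5 units to arrange: 2 × 2 × 5! = 4 × 120 = 480.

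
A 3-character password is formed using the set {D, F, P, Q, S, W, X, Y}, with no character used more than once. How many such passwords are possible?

With no repetition, fill the 3 characters in order: 8 choices, then 7, down to 6.
8 × 7 × 6 = 336.

336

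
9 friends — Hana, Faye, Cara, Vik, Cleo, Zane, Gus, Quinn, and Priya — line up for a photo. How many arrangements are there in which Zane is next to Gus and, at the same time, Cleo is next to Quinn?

20160

Treat {Zane,Gus} as one block (2 orders) and {Cleo,Quinn} as another (2 orders).
That leaves 7 units to arrange: 2 × 2 × 7! = 4 × 5040 = 20160.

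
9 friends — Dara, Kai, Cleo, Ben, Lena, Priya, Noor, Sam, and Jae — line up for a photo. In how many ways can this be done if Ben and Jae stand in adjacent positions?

80640

Treat {Ben, Jae} as a single unit. There are 8 units to order, and the pair itself can be ordered 2 ways.
That gives 2 × 8! = 2 × 40320 = 80640.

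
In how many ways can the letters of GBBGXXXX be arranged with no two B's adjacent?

There are 8!/(4!·2!·2!) = 420 arrangements of GBBGXXXX in total.
If the two B's are adjacent, glue them into one block, leaving 7 items to arrange: (7)!/(4!·2!) = 105 ways.
Subtracting, 420 − 105 = 315 arrangements keep the B's apart.

315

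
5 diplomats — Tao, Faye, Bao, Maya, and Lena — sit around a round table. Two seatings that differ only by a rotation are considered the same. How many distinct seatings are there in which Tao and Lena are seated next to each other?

12

Treat {Tao, Lena} as one unit (2 internal orders) and seat the resulting 4 units around the table: (3)! circular arrangements.
So 2 × (3)! = 2 × 6 = 12.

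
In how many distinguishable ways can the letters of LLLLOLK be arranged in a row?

LLLLOLK has 7 letters with L appearing 5 times.
The number of distinct arrangements is 7!/(5!) = 5040/120 = 42.

42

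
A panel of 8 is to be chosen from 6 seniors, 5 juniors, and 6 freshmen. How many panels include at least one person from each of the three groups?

Unrestricted: C(17,8) = 24310 ways to pick any 8 of the 17.
Subtract selections that omit an entire group: no seniors → C(11,8) = 165; no juniors → C(12,8) = 495; no freshmen → C(11,8) = 165.
Add back selections omitting two groups (i.e. drawn from a single group): C(6,8) + C(5,8) + C(6,8) = 0.
By inclusion–exclusion: 24310 − 825 + 0 = 23485.

23485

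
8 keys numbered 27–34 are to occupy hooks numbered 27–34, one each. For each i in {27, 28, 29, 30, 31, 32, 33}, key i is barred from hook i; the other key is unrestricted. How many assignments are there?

16687

Let Aᵢ (for 27 ≤ i ≤ 33) be the placements that put key i in its forbidden hook. Any j of these fix j positions, leaving (8−j)! ways to fill the rest, and there are C(7,j) ways to pick which j.
By inclusion–exclusion, the number of valid placements is Σ_{j=0}^{7} (−1)^j C(7,j)·(8−j)!.
Computing: 40320 − 35280 + 15120 − 4200 + 840 − 126 + 14 − 1 = 16687.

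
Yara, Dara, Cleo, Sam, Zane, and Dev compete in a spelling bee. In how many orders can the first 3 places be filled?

120

This is an ordered selection of 3 from 6: P(6,3).
That gives 6 × 5 × 4 = 120.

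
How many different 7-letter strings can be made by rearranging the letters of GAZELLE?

Letter multiplicities in GAZELLE: A×1, E×2, G×1, L×2, Z×1.
So there are 7! / (2!·2!) = 1260 distinguishable arrangements.

1260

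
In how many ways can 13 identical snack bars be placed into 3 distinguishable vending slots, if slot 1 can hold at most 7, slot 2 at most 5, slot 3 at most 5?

15

Ignoring the caps, the number of non-negative solutions to x_1+…+x_3 = 13 is C(15,2) = 105.
Subtract solutions that violate a single cap (substitute x_i' = x_i − (cap_i+1)): x_1 ≥ 8 gives C(7,2) = 21; x_2 ≥ 6 gives C(9,2) = 36; x_3 ≥ 6 gives C(9,2) = 36. Together 93.
Add back pairs where two caps are both exceeded: 0 + 0 + 3 = 3.
By inclusion–exclusion the count is 105 − 93 + 3 = 15.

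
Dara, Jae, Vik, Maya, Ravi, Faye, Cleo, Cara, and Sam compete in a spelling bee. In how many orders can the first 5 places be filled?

There are 9 choices for 1st place, 8 for 2nd, and so on down to 5 for position 5.
That gives 9 × 8 × 7 × 6 × 5 = 15120.

15120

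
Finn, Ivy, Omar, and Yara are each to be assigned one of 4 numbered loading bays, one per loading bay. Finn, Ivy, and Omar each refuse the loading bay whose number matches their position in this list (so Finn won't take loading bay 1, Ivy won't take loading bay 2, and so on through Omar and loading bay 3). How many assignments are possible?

11

Let Aᵢ (for i ∈ {1, 2, 3}) be the placements that put person i in their forbidden loading bay. Any j of these fix j positions, leaving (4−j)! ways to fill the rest, and there are C(3,j) ways to pick which j.
By inclusion–exclusion, the number of valid placements is Σ_{j=0}^{3} (−1)^j C(3,j)·(4−j)!.
Computing: 24 − 18 + 6 − 1 = 11.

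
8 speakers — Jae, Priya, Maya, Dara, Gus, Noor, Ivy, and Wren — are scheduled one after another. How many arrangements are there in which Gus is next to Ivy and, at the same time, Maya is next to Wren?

Treat {Gus,Ivy} as one block (2 orders) and {Maya,Wren} as another (2 orders).
That leaves 6 units to arrange: 2 × 2 × 6! = 4 × 720 = 2880.

2880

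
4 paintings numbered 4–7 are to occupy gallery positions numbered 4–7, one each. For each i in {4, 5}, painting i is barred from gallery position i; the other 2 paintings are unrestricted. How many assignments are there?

14

Let Aᵢ (for i ∈ {4, 5}) be the placements that put painting i in its forbidden gallery position. Any j of these fix j positions, leaving (4−j)! ways to fill the rest, and there are C(2,j) ways to pick which j.
By inclusion–exclusion, the number of valid placements is Σ_{j=0}^{2} (−1)^j C(2,j)·(4−j)!.
Computing: 24 − 12 + 2 = 14.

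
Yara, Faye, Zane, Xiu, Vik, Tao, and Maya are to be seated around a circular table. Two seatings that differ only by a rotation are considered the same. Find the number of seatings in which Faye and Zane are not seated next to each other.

480

Without the restriction there are (6)! = 720 seatings.
Seatings with Faye beside Zane: treat them as a block with 2 internal orders, giving 2 × (5)! = 240.
Subtracting, 720 − 240 = 480.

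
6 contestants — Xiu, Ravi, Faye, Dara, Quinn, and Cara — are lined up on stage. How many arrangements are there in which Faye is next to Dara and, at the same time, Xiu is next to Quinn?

96

Treat {Faye,Dara} as one block (2 orders) and {Xiu,Quinn} as another (2 orders).
That leaves 4 units to arrange: 2 × 2 × 4! = 4 × 24 = 96.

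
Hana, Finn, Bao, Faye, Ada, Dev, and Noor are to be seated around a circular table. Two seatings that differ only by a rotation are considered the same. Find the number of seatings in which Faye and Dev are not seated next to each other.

480

All circular seatings of 7 people number (6)! = 720.
Those with Faye next to Dev: fuse the pair into one unit and seat 6 units around a circle — 2·(5)! = 240.
Subtracting, 720 − 240 = 480.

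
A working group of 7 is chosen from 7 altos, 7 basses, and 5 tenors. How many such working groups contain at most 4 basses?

Split by how many basses are chosen (0 through 4).
Sum: C(7,0)·C(12,7) + C(7,1)·C(12,6) + C(7,2)·C(12,5) + C(7,3)·C(12,4) + C(7,4)·C(12,3) = 792 + 6468 + 16632 + 17325 + 7700 = 48917.

48917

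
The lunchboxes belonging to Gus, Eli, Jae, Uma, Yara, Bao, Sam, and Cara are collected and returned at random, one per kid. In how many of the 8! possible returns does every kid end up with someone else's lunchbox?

14833

Count assignments avoiding every fixed point. For any j of the 8 kids fixed to their own lunchbox, the other 8−j can be arranged in (8−j)! ways.
By inclusion–exclusion this is Σ_{j=0}^{8} (−1)^j C(8,j)·(8−j)!.
Computing: 40320 − 40320 + 20160 − 6720 + 1680 − 336 + 56 − 8 + 1 = 14833.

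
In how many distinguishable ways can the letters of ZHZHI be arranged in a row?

30

The 5 letters of ZHZHI have repeats: H appearing twice and Z appearing twice.
Dividing 5! = 120 by 2!·2! = 4 for the repeated letters gives 30.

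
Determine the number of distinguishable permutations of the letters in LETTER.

180

LETTER has 6 letters with E appearing twice and T appearing twice.
Dividing 6! = 720 by 2!·2! = 4 for the repeated letters gives 180.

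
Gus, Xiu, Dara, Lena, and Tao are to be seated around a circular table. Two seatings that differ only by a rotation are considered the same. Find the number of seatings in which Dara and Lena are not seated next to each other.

Without the restriction there are (4)! = 24 seatings.
Seatings with Dara beside Lena: treat them as a block with 2 internal orders, giving 2 × (3)! = 12.
Subtracting, 24 − 12 = 12.

12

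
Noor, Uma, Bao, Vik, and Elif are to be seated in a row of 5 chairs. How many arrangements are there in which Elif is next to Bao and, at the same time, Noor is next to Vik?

Treat {Elif,Bao} as one block (2 orders) and {Noor,Vik} as another (2 orders).
That leaves 3 units to arrange: 2 × 2 × 3! = 4 × 6 = 24.

24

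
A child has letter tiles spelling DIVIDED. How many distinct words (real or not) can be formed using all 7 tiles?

420

DIVIDED has 7 letters with D appearing 3 times and I appearing twice.
The number of distinct arrangements is 7!/(3!·2!) = 5040/12 = 420.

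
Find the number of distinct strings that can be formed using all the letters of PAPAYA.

Letter multiplicities in PAPAYA: A×3, P×2, Y×1.
The number of distinct arrangements is 6!/(3!·2!) = 720/12 = 60.

60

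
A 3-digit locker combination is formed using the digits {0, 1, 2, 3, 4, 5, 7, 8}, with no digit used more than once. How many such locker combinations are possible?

Choose and order 3 of the 8 symbols: the first digit has 8 options, the next 7, then 6.
That product is 8 × 7 × 6 = 336.

336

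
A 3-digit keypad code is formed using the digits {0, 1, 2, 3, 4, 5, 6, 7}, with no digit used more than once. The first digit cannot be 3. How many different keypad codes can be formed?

The first digit has 8−1 = 7 choices (anything except 3).
The remaining 2 digits are filled from the other 7 symbols without repetition: 7 × 6 = 42.
Total: 7 × 42 = 294.

294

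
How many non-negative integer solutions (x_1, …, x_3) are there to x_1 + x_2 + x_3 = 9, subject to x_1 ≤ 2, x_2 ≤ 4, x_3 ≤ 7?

Ignoring the caps, the number of non-negative solutions to x_1+…+x_3 = 9 is C(11,2) = 55.
Subtract solutions that violate a single cap (substitute x_i' = x_i − (cap_i+1)): x_1 ≥ 3 gives C(8,2) = 28; x_2 ≥ 5 gives C(6,2) = 15; x_3 ≥ 8 gives C(3,2) = 3. Together 46.
Add back pairs where two caps are both exceeded: 3 + 0 + 0 = 3.
By inclusion–exclusion the count is 55 − 46 + 3 = 12.

12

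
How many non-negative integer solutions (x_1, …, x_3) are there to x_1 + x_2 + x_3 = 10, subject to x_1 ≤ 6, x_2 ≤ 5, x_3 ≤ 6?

31

By stars and bars, unrestricted non-negative solutions to x_1+…+x_3 = 10 number C(10+2,2) = 66.
Subtract solutions that violate a single cap (substitute x_i' = x_i − (cap_i+1)): x_1 ≥ 7 gives C(5,2) = 10; x_2 ≥ 6 gives C(6,2) = 15; x_3 ≥ 7 gives C(5,2) = 10. Together 35.
No two caps can be exceeded simultaneously, so the pair terms are all 0.
By inclusion–exclusion the count is 66 − 35 + 0 = 31.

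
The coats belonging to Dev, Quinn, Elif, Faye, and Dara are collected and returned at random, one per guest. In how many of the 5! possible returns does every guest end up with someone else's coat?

44

This is the derangement count D_5: permutations of 5 items with no fixed point.
By inclusion–exclusion this is Σ_{j=0}^{5} (−1)^j C(5,j)·(5−j)!.
Computing: 120 − 120 + 60 − 20 + 5 − 1 = 44.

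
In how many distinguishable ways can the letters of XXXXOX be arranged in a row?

6

XXXXOX has 6 letters with X appearing 5 times.
Dividing 6! = 720 by 5! = 120 for the repeated letters gives 6.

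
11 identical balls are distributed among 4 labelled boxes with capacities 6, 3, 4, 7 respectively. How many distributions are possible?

116

Ignoring the caps, the number of non-negative solutions to x_1+…+x_4 = 11 is C(14,3) = 364.
Subtract solutions that violate a single cap (substitute x_i' = x_i − (cap_i+1)): x_1 ≥ 7 gives C(7,3) = 35; x_2 ≥ 4 gives C(10,3) = 120; x_3 ≥ 5 gives C(9,3) = 84; x_4 ≥ 8 gives C(6,3) = 20. Together 259.
Add back pairs where two caps are both exceeded: 1 + 0 + 0 + 10 + 0 + 0 = 11.
By inclusion–exclusion the count is 364 − 259 + 11 = 116.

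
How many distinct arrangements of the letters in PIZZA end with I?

Fix I in the last position and arrange the remaining 4 letters.
Those 4 letters have Z appearing twice, giving (4)!/(2!) = 12.

12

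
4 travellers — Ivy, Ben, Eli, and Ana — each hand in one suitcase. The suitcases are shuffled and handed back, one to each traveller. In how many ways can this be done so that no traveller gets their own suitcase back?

9

This is the derangement count D_4: permutations of 4 items with no fixed point.
By inclusion–exclusion this is Σ_{j=0}^{4} (−1)^j C(4,j)·(4−j)!.
Computing: 24 − 24 + 12 − 4 + 1 = 9.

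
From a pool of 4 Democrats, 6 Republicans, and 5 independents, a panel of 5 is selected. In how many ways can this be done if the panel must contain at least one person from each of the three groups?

2170

With no constraint there are C(15,5) = 3003 possible selections.
Subtract selections that omit an entire group: no Democrats → C(11,5) = 462; no Republicans → C(9,5) = 126; no independents → C(10,5) = 252.
Add back selections omitting two groups (i.e. drawn from a single group): C(4,5) + C(6,5) + C(5,5) = 7.
By inclusion–exclusion: 3003 − 840 + 7 = 2170.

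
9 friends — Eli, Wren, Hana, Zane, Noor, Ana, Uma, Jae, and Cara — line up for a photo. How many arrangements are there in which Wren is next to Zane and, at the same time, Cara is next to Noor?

20160

Treat {Wren,Zane} as one block (2 orders) and {Cara,Noor} as another (2 orders).
That leaves 7 units to arrange: 2 × 2 × 7! = 4 × 5040 = 20160.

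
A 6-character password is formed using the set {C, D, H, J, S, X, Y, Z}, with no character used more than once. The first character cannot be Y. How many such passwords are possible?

The first character has 8−1 = 7 choices (anything except Y).
The remaining 5 characters are filled from the other 7 symbols without repetition: 7 × 6 × 5 × 4 × 3 = 2520.
Total: 7 × 2520 = 17640.

17640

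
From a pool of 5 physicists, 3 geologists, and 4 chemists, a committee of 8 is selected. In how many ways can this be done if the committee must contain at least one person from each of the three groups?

485

With no constraint there are C(12,8) = 495 possible selections.
Subtract selections that omit an entire group: no physicists → C(7,8) = 0; no geologists → C(9,8) = 9; no chemists → C(8,8) = 1.
Add back selections omitting two groups (i.e. drawn from a single group): C(5,8) + C(3,8) + C(4,8) = 0.
By inclusion–exclusion: 495 − 10 + 0 = 485.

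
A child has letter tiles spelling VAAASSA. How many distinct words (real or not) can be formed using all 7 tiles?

VAAASSA has 7 letters with A appearing 4 times and S appearing twice.
Dividing 7! = 5040 by 4!·2! = 48 for the repeated letters gives 105.

105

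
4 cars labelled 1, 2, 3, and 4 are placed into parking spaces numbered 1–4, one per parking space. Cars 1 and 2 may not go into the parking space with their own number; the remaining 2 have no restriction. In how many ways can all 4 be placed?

14

Let Aᵢ (for i ∈ {1, 2}) be the placements that put car i in its forbidden parking space. Any j of these fix j positions, leaving (4−j)! ways to fill the rest, and there are C(2,j) ways to pick which j.
By inclusion–exclusion, the number of valid placements is Σ_{j=0}^{2} (−1)^j C(2,j)·(4−j)!.
Computing: 24 − 12 + 2 = 14.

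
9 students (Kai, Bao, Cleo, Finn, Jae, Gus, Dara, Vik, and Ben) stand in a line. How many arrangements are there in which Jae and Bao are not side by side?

There are 9! = 362880 arrangements in all. If Jae and Bao are adjacent, merging them into one block gives 2·(8)! = 80640 arrangements.
So 362880 − 80640 = 282240 arrangements keep them apart.

282240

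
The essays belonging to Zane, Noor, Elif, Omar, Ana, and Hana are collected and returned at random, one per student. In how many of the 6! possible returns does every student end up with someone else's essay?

Let Aᵢ be the assignments in which student i gets their own essay. We want the size of the complement of A₁∪…∪A_6.
By inclusion–exclusion this is Σ_{j=0}^{6} (−1)^j C(6,j)·(6−j)!.
Computing: 720 − 720 + 360 − 120 + 30 − 6 + 1 = 265.

265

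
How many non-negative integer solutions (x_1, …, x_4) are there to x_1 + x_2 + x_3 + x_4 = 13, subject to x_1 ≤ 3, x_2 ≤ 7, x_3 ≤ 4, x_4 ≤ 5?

69

By stars and bars, unrestricted non-negative solutions to x_1+…+x_4 = 13 number C(13+3,3) = 560.
Subtract solutions that violate a single cap (substitute x_i' = x_i − (cap_i+1)): x_1 ≥ 4 gives C(12,3) = 220; x_2 ≥ 8 gives C(8,3) = 56; x_3 ≥ 5 gives C(11,3) = 165; x_4 ≥ 6 gives C(10,3) = 120. Together 561.
Add back pairs where two caps are both exceeded: 4 + 35 + 20 + 1 + 0 + 10 = 70.
By inclusion–exclusion the count is 560 − 561 + 70 = 69.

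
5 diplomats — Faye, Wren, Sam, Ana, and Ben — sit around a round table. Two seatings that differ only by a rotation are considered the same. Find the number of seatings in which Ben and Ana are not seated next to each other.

Without the restriction there are (4)! = 24 seatings.
Those with Ben next to Ana: fuse the pair into one unit and seat 4 units around a circle — 2·(3)! = 12.
Subtracting, 24 − 12 = 12.

12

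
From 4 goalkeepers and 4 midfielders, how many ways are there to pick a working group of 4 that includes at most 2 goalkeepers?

Split by how many goalkeepers are chosen (0 through 2).
Sum: C(4,0)·C(4,4) + C(4,1)·C(4,3) + C(4,2)·C(4,2) = 1 + 16 + 36 = 53.

53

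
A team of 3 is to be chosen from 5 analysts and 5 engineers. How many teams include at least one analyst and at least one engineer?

100

Unrestricted: C(10,3) = 120 ways to pick any 3 of the 10.
Selections missing a whole group: no analysts → C(5,3) = 10; no engineers → C(5,3) = 10.
Both groups omitted at once is impossible, so 120 − 20 = 100.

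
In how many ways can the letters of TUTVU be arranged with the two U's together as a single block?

Treat the 2 copies of U as a single block. The multiset to arrange is then {UU, T, T, V}, 4 items in all.
That gives (4)!/(2!) = 12 arrangements.

12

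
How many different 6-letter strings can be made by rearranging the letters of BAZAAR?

120

Letter multiplicities in BAZAAR: A×3, B×1, R×1, Z×1.
Dividing 6! = 720 by 3! = 6 for the repeated letters gives 120.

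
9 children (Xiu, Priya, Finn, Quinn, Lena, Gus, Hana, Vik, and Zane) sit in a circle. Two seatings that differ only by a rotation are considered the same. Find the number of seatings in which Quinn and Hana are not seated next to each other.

All circular seatings of 9 people number (8)! = 40320.
Those with Quinn next to Hana: fuse the pair into one unit and seat 8 units around a circle — 2·(7)! = 10080.
Subtracting, 40320 − 10080 = 30240.

30240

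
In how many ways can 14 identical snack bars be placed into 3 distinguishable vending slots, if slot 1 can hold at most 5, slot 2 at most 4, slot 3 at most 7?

6

Without the upper bounds there are C(16,2) = 120 ways to split 14 among 3 vending slots.
Subtract solutions that violate a single cap (substitute x_i' = x_i − (cap_i+1)): x_1 ≥ 6 gives C(10,2) = 45; x_2 ≥ 5 gives C(11,2) = 55; x_3 ≥ 8 gives C(8,2) = 28. Together 128.
Add back pairs where two caps are both exceeded: 10 + 1 + 3 = 14.
By inclusion–exclusion the count is 120 − 128 + 14 = 6.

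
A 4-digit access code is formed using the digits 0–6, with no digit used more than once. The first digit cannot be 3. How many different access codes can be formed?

The first digit has 7−1 = 6 choices (anything except 3).
The remaining 3 digits are filled from the other 6 symbols without repetition: 6 × 5 × 4 = 120.
Total: 6 × 120 = 720.

720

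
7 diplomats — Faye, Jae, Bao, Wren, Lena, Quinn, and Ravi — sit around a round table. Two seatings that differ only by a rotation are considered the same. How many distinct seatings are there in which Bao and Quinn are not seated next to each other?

Without the restriction there are (6)! = 720 seatings.
Seatings with Bao beside Quinn: treat them as a block with 2 internal orders, giving 2 × (5)! = 240.
Subtracting, 720 − 240 = 480.

480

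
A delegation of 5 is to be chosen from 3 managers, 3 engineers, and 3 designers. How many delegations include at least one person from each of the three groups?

108

Total 5-person selections from all 9: C(9,5) = 126.
Subtract selections that omit an entire group: no managers → C(6,5) = 6; no engineers → C(6,5) = 6; no designers → C(6,5) = 6.
Add back selections omitting two groups (i.e. drawn from a single group): C(3,5) + C(3,5) + C(3,5) = 0.
By inclusion–exclusion: 126 − 18 + 0 = 108.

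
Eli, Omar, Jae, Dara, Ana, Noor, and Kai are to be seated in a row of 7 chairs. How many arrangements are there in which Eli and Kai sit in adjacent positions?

1440

Treat {Eli, Kai} as a single unit. There are 6 units to order, and the pair itself can be ordered 2 ways.
So the count is 2·(6)! = 1440.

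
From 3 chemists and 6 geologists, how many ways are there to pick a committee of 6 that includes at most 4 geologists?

Split by how many geologists are chosen (0 through 4).
Sum: C(6,0)·C(3,6) + C(6,1)·C(3,5) + C(6,2)·C(3,4) + C(6,3)·C(3,3) + C(6,4)·C(3,2) = 0 + 0 + 0 + 20 + 45 = 65.

65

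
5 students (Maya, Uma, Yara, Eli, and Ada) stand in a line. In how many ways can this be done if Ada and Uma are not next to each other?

Of the 5! = 120 arrangements, those with Ada and Uma adjacent number 2 × 4! = 48 (treat the pair as a block with 2 internal orders).
So 120 − 48 = 72 arrangements keep them apart.

72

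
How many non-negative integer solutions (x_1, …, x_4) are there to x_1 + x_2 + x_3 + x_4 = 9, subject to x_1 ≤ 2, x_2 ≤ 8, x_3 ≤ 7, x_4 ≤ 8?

Ignoring the caps, the number of non-negative solutions to x_1+…+x_4 = 9 is C(12,3) = 220.
Subtract solutions that violate a single cap (substitute x_i' = x_i − (cap_i+1)): x_1 ≥ 3 gives C(9,3) = 84; x_2 ≥ 9 gives C(3,3) = 1; x_3 ≥ 8 gives C(4,3) = 4; x_4 ≥ 9 gives C(3,3) = 1. Together 90.
No two caps can be exceeded simultaneously, so the pair terms are all 0.
By inclusion–exclusion the count is 220 − 90 + 0 = 130.

130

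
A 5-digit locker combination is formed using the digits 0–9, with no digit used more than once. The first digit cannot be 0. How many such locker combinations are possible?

The first digit has 10−1 = 9 choices (anything except 0).
The remaining 4 digits are filled from the other 9 symbols without repetition: 9 × 8 × 7 × 6 = 3024.
Total: 9 × 3024 = 27216.

27216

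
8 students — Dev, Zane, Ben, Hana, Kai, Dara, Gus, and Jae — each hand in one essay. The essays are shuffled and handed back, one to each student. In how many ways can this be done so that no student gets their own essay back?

14833

This is the derangement count D_8: permutations of 8 items with no fixed point.
By inclusion–exclusion this is Σ_{j=0}^{8} (−1)^j C(8,j)·(8−j)!.
Computing: 40320 − 40320 + 20160 − 6720 + 1680 − 336 + 56 − 8 + 1 = 14833.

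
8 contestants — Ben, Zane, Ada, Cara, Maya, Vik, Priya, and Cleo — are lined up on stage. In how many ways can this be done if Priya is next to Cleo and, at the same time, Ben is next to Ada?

2880

Treat {Priya,Cleo} as one block (2 orders) and {Ben,Ada} as another (2 orders).
That leaves 6 units to arrange: 2 × 2 × 6! = 4 × 720 = 2880.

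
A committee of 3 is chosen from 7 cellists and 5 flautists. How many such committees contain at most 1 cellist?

80

Split by how many cellists are chosen (0 through 1).
Sum: C(7,0)·C(5,3) + C(7,1)·C(5,2) = 10 + 70 = 80.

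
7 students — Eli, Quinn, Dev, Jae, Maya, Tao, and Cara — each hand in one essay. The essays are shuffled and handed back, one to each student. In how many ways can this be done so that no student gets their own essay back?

1854

Count assignments avoiding every fixed point. For any j of the 7 students fixed to their own essay, the other 7−j can be arranged in (7−j)! ways.
By inclusion–exclusion this is Σ_{j=0}^{7} (−1)^j C(7,j)·(7−j)!.
Computing: 5040 − 5040 + 2520 − 840 + 210 − 42 + 7 − 1 = 1854.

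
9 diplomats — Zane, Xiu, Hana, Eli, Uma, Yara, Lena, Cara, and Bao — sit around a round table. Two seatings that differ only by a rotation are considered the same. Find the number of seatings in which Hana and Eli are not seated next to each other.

30240

Without the restriction there are (8)! = 40320 seatings.
Those with Hana next to Eli: fuse the pair into one unit and seat 8 units around a circle — 2·(7)! = 10080.
Subtracting, 40320 − 10080 = 30240.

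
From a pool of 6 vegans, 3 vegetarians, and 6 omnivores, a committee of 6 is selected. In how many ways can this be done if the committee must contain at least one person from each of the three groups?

3915

With no constraint there are C(15,6) = 5005 possible selections.
Selections missing a whole group: no vegans → C(9,6) = 84; no vegetarians → C(12,6) = 924; no omnivores → C(9,6) = 84.
Add back selections omitting two groups (i.e. drawn from a single group): C(6,6) + C(3,6) + C(6,6) = 2.
By inclusion–exclusion: 5005 − 1092 + 2 = 3915.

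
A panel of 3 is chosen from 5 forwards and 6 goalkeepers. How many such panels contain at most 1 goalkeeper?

70

Split by how many goalkeepers are chosen (0 through 1).
Sum: C(6,0)·C(5,3) + C(6,1)·C(5,2) = 10 + 60 = 70.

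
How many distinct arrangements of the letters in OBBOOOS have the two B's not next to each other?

Total arrangements of OBBOOOS: 7!/(4!·2!) = 105.
Arrangements with the B's together: treat BB as one letter, giving (6)!/(4!) = 30.
Hence 105 − 30 = 75.

75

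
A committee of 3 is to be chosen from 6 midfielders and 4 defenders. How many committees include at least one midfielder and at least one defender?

With no constraint there are C(10,3) = 120 possible selections.
Selections missing a whole group: no midfielders → C(4,3) = 4; no defenders → C(6,3) = 20.
Both groups omitted at once is impossible, so 120 − 24 = 96.

96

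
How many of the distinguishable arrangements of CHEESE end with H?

20

With the last slot taken by H, it remains to arrange the other 5 letters (CEESE).
Those 5 letters have E appearing 3 times, giving (5)!/(3!) = 20.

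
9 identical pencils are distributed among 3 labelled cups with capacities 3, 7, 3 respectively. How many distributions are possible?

By stars and bars, unrestricted non-negative solutions to x_1+…+x_3 = 9 number C(9+2,2) = 55.
Subtract solutions that violate a single cap (substitute x_i' = x_i − (cap_i+1)): x_1 ≥ 4 gives C(7,2) = 21; x_2 ≥ 8 gives C(3,2) = 3; x_3 ≥ 4 gives C(7,2) = 21. Together 45.
Add back pairs where two caps are both exceeded: 0 + 3 + 0 = 3.
By inclusion–exclusion the count is 55 − 45 + 3 = 13.

13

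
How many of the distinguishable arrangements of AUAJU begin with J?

Fix J in the first position and arrange the remaining 4 letters.
Those 4 letters have A appearing twice and U appearing twice, giving (4)!/(2!·2!) = 6.

6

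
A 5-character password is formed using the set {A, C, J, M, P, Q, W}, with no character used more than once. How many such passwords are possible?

With no repetition, fill the 5 characters in order: 7 choices, then 6, down to 3.
7 × 6 × 5 × 4 × 3 = 2520.

2520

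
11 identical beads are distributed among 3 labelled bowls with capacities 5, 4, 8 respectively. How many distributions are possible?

Without the upper bounds there are C(13,2) = 78 ways to split 11 among 3 bowls.
Subtract solutions that violate a single cap (substitute x_i' = x_i − (cap_i+1)): x_1 ≥ 6 gives C(7,2) = 21; x_2 ≥ 5 gives C(8,2) = 28; x_3 ≥ 9 gives C(4,2) = 6. Together 55.
Add back pairs where two caps are both exceeded: 1 + 0 + 0 = 1.
By inclusion–exclusion the count is 78 − 55 + 1 = 24.

24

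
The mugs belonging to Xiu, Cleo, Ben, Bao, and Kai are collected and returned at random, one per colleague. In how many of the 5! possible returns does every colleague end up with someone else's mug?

This is the derangement count D_5: permutations of 5 items with no fixed point.
By inclusion–exclusion this is Σ_{j=0}^{5} (−1)^j C(5,j)·(5−j)!.
Computing: 120 − 120 + 60 − 20 + 5 − 1 = 44.

44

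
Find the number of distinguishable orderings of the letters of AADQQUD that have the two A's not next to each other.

Total arrangements of AADQQUD: 7!/(2!·2!·2!) = 630.
Arrangements with the A's together: treat AA as one letter, giving (6)!/(2!·2!) = 180.
Subtracting, 630 − 180 = 450 arrangements keep the A's apart.

450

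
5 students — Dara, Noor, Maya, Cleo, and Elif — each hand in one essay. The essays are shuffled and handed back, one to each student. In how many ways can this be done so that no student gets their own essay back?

44

This is the derangement count D_5: permutations of 5 items with no fixed point.
By inclusion–exclusion this is Σ_{j=0}^{5} (−1)^j C(5,j)·(5−j)!.
Computing: 120 − 120 + 60 − 20 + 5 − 1 = 44.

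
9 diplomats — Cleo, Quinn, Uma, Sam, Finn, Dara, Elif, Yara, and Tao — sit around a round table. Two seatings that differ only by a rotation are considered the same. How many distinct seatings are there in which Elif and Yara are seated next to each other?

10080

Glue Elif and Yara into a block (2 internal orders). Seating 8 units around a circle gives (7)! arrangements.
So 2 × (7)! = 2 × 5040 = 10080.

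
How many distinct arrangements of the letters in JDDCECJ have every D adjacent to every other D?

180

Treat the 2 copies of D as a single block. The multiset to arrange is then {DD, C, C, E, J, J}, 6 items in all.
That gives (6)!/(2!·2!) = 180 arrangements.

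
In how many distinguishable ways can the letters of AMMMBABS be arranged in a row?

Letter multiplicities in AMMMBABS: A×2, B×2, M×3, S×1.
Dividing 8! = 40320 by 3!·2!·2! = 24 for the repeated letters gives 1680.

1680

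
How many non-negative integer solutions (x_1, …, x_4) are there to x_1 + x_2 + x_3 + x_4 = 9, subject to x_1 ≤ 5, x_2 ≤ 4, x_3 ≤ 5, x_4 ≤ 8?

144

Without the upper bounds there are C(12,3) = 220 ways to split 9 among 4 variables.
Subtract solutions that violate a single cap (substitute x_i' = x_i − (cap_i+1)): x_1 ≥ 6 gives C(6,3) = 20; x_2 ≥ 5 gives C(7,3) = 35; x_3 ≥ 6 gives C(6,3) = 20; x_4 ≥ 9 gives C(3,3) = 1. Together 76.
No two caps can be exceeded simultaneously, so the pair terms are all 0.
By inclusion–exclusion the count is 220 − 76 + 0 = 144.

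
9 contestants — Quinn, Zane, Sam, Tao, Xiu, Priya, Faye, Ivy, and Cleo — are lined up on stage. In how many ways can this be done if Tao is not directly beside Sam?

282240

There are 9! = 362880 arrangements in all. If Tao and Sam are adjacent, merging them into one block gives 2·(8)! = 80640 arrangements.
So 362880 − 80640 = 282240 arrangements keep them apart.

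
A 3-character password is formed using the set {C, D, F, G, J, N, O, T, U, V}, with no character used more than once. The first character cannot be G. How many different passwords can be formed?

The first character has 10−1 = 9 choices (anything except G).
The remaining 2 characters are filled from the other 9 symbols without repetition: 9 × 8 = 72.
Total: 9 × 72 = 648.

648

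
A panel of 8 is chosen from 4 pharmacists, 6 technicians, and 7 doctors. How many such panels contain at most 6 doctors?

Split by how many doctors are chosen (0 through 6).
Sum: C(7,0)·C(10,8) + C(7,1)·C(10,7) + C(7,2)·C(10,6) + C(7,3)·C(10,5) + C(7,4)·C(10,4) + C(7,5)·C(10,3) + C(7,6)·C(10,2) = 45 + 840 + 4410 + 8820 + 7350 + 2520 + 315 = 24300.

24300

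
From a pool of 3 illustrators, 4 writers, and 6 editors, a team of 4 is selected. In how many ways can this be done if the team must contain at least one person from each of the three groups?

360

Unrestricted: C(13,4) = 715 ways to pick any 4 of the 13.
Subtract selections that omit an entire group: no illustrators → C(10,4) = 210; no writers → C(9,4) = 126; no editors → C(7,4) = 35.
Add back selections omitting two groups (i.e. drawn from a single group): C(3,4) + C(4,4) + C(6,4) = 16.
By inclusion–exclusion: 715 − 371 + 16 = 360.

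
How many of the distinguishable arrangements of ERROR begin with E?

With the first slot taken by E, it remains to arrange the other 4 letters (RROR).
Those 4 letters have R appearing 3 times, giving (4)!/(3!) = 4.

4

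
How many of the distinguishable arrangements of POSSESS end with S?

Fix S in the last position and arrange the remaining 6 letters.
Those 6 letters have S appearing 3 times, giving (6)!/(3!) = 120.

120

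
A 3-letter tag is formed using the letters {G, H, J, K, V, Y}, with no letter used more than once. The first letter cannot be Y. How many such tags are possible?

The first letter has 6−1 = 5 choices (anything except Y).
The remaining 2 letters are filled from the other 5 symbols without repetition: 5 × 4 = 20.
Total: 5 × 20 = 100.

100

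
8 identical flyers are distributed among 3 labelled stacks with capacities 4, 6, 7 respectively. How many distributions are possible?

By stars and bars, unrestricted non-negative solutions to x_1+…+x_3 = 8 number C(8+2,2) = 45.
Subtract solutions that violate a single cap (substitute x_i' = x_i − (cap_i+1)): x_1 ≥ 5 gives C(5,2) = 10; x_2 ≥ 7 gives C(3,2) = 3; x_3 ≥ 8 gives C(2,2) = 1. Together 14.
No two caps can be exceeded simultaneously, so the pair terms are all 0.
By inclusion–exclusion the count is 45 − 14 + 0 = 31.

31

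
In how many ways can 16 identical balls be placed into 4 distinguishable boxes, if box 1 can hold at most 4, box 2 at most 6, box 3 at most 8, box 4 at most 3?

51

By stars and bars, unrestricted non-negative solutions to x_1+…+x_4 = 16 number C(16+3,3) = 969.
Subtract solutions that violate a single cap (substitute x_i' = x_i − (cap_i+1)): x_1 ≥ 5 gives C(14,3) = 364; x_2 ≥ 7 gives C(12,3) = 220; x_3 ≥ 9 gives C(10,3) = 120; x_4 ≥ 4 gives C(15,3) = 455. Together 1159.
Add back pairs where two caps are both exceeded: 35 + 10 + 120 + 1 + 56 + 20 = 242.
Subtract triples: 0 + 1 + 0 + 0 = 1.
By inclusion–exclusion the count is 969 − 1159 + 242 − 1 = 51.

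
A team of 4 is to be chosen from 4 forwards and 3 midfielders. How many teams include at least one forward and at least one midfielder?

34

Total 4-person selections from all 7: C(7,4) = 35.
Selections missing a whole group: no forwards → C(3,4) = 0; no midfielders → C(4,4) = 1.
Both groups omitted at once is impossible, so 35 − 1 = 34.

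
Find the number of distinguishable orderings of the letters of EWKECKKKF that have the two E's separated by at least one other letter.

5880

Total arrangements of EWKECKKKF: 9!/(4!·2!) = 7560.
If the two E's are adjacent, glue them into one block, leaving 8 items to arrange: (8)!/(4!) = 1680 ways.
Hence 7560 − 1680 = 5880.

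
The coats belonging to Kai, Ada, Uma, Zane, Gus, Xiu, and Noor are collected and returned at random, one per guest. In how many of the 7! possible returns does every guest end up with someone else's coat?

Count assignments avoiding every fixed point. For any j of the 7 guests fixed to their own coat, the other 7−j can be arranged in (7−j)! ways.
By inclusion–exclusion this is Σ_{j=0}^{7} (−1)^j C(7,j)·(7−j)!.
Computing: 5040 − 5040 + 2520 − 840 + 210 − 42 + 7 − 1 = 1854.

1854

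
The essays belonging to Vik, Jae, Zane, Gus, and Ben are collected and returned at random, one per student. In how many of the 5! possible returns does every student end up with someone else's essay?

This is the derangement count D_5: permutations of 5 items with no fixed point.
By inclusion–exclusion this is Σ_{j=0}^{5} (−1)^j C(5,j)·(5−j)!.
Computing: 120 − 120 + 60 − 20 + 5 − 1 = 44.

44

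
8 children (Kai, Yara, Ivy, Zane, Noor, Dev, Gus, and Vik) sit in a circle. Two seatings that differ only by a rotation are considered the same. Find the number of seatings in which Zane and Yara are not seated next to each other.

3600

All circular seatings of 8 people number (7)! = 5040.
Seatings with Zane beside Yara: treat them as a block with 2 internal orders, giving 2 × (6)! = 1440.
Subtracting, 5040 − 1440 = 3600.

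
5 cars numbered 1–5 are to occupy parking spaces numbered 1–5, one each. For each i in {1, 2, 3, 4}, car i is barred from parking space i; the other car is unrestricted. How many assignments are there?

53

Let Aᵢ (for 1 ≤ i ≤ 4) be the placements that put car i in its forbidden parking space. Any j of these fix j positions, leaving (5−j)! ways to fill the rest, and there are C(4,j) ways to pick which j.
By inclusion–exclusion, the number of valid placements is Σ_{j=0}^{4} (−1)^j C(4,j)·(5−j)!.
Computing: 120 − 96 + 36 − 8 + 1 = 53.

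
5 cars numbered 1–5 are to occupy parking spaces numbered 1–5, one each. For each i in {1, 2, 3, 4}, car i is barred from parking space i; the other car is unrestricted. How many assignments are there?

Let Aᵢ (for 1 ≤ i ≤ 4) be the placements that put car i in its forbidden parking space. Any j of these fix j positions, leaving (5−j)! ways to fill the rest, and there are C(4,j) ways to pick which j.
By inclusion–exclusion, the number of valid placements is Σ_{j=0}^{4} (−1)^j C(4,j)·(5−j)!.
Computing: 120 − 96 + 36 − 8 + 1 = 53.

53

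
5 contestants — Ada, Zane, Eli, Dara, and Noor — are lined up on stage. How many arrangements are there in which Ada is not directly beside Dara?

72

There are 5! = 120 arrangements in all. If Ada and Dara are adjacent, merging them into one block gives 2·(4)! = 48 arrangements.
Complementary counting: 120 − 48 = 72.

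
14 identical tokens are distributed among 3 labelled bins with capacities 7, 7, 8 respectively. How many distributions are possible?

43

By stars and bars, unrestricted non-negative solutions to x_1+…+x_3 = 14 number C(14+2,2) = 120.
Subtract solutions that violate a single cap (substitute x_i' = x_i − (cap_i+1)): x_1 ≥ 8 gives C(8,2) = 28; x_2 ≥ 8 gives C(8,2) = 28; x_3 ≥ 9 gives C(7,2) = 21. Together 77.
No two caps can be exceeded simultaneously, so the pair terms are all 0.
By inclusion–exclusion the count is 120 − 77 + 0 = 43.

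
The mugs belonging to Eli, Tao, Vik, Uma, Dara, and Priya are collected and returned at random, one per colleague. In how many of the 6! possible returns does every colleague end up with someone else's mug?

Count assignments avoiding every fixed point. For any j of the 6 colleagues fixed to their own mug, the other 6−j can be arranged in (6−j)! ways.
By inclusion–exclusion this is Σ_{j=0}^{6} (−1)^j C(6,j)·(6−j)!.
Computing: 720 − 720 + 360 − 120 + 30 − 6 + 1 = 265.

265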